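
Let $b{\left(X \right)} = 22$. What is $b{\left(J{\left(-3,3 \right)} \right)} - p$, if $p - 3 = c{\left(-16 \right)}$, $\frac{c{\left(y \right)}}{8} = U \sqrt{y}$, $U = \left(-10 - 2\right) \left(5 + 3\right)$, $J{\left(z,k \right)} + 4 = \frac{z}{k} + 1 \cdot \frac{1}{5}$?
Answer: $19 + 3072 i \approx 19.0 + 3072.0 i$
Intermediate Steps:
$J{\left(z,k \right)} = - \frac{19}{5} + \frac{z}{k}$ ($J{\left(z,k \right)} = -4 + \left(\frac{z}{k} + 1 \cdot \frac{1}{5}\right) = -4 + \left(\frac{z}{k} + \frac{1}{5}\right) = -4 + \left(\frac{1}{5} + \frac{z}{k}\right) = - \frac{19}{5} + \frac{z}{k}$)
$U = -96$ ($U = \left(-12\right) 8 = -96$)
$c{\left(y \right)} = - 768 \sqrt{y}$ ($c{\left(y \right)} = 8 \left(- 96 \sqrt{y}\right) = - 768 \sqrt{y}$)
$p = 3 - 3072 i$ ($p = 3 - 768 \sqrt{-16} = 3 - 768 \cdot 4 i = 3 - 3072 i \approx 3.0 - 3072.0 i$)
$b{\left(J{\left(-3,3 \right)} \right)} - p = 22 - \left(3 - 3072 i\right) = 19 + 3072 i$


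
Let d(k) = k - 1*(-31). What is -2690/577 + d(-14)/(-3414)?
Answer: -9193469/1969878 ≈ -4.6670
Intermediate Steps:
d(k) = 31 + k (d(k) = k + 31 = 31 + k)
-2690/577 + d(-14)/(-3414) = -2690/577 + (31 - 14)/(-3414) = -2690*1/577 + 17*(-1/3414) = -2690/577 - 17/3414 = -9193469/1969878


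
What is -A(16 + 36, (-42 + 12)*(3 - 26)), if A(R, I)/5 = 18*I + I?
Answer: -65550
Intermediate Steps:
A(R, I) = 95*I (A(R, I) = 5*(18*I + I) = 5*(19*I) = 95*I)
-A(16 + 36, (-42 + 12)*(3 - 26)) = -95*(-42 + 12)*(3 - 26) = -95*(-30*(-23)) = -95*690 = -1*65550 = -65550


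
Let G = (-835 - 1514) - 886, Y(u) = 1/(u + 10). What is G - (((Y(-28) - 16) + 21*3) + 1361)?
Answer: -83573/18 ≈ -4642.9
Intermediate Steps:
Y(u) = 1/(10 + u)
G = -3235 (G = -2349 - 886 = -3235)
G - (((Y(-28) - 16) + 21*3) + 1361) = -3235 - (((1/(10 - 28) - 16) + 21*3) + 1361) = -3235 - (((1/(-18) - 16) + 63) + 1361) = -3235 - (((-1/18 - 16) + 63) + 1361) = -3235 - ((-289/18 + 63) + 1361) = -3235 - (845/18 + 1361) = -3235 - 1*25343/18 = -3235 - 25343/18 = -83573/18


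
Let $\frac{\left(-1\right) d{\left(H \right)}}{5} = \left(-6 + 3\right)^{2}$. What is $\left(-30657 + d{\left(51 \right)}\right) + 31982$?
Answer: $1280$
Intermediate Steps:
$d{\left(H \right)} = -45$ ($d{\left(H \right)} = - 5 \left(-6 + 3\right)^{2} = - 5 \left(-3\right)^{2} = \left(-5\right) 9 = -45$)
$\left(-30657 + d{\left(51 \right)}\right) + 31982 = \left(-30657 - 45\right) + 31982 = -30702 + 31982 = 1280$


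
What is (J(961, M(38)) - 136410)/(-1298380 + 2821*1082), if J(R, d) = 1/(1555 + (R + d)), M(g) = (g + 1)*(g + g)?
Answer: -747526799/9611602160 ≈ -0.077773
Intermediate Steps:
M(g) = 2*g*(1 + g) (M(g) = (1 + g)*(2*g) = 2*g*(1 + g))
J(R, d) = 1/(1555 + R + d)
(J(961, M(38)) - 136410)/(-1298380 + 2821*1082) = (1/(1555 + 961 + 2*38*(1 + 38)) - 136410)/(-1298380 + 2821*1082) = (1/(1555 + 961 + 2*38*39) - 136410)/(-1298380 + 3052322) = (1/(1555 + 961 + 2964) - 136410)/1753942 = (1/5480 - 136410)*(1/1753942) = -747526799/5480*1/1753942 = -747526799/9611602160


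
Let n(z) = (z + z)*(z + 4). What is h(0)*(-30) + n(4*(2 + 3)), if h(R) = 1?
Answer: 930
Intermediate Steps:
n(z) = 2*z*(4 + z) (n(z) = (2*z)*(4 + z) = 2*z*(4 + z))
h(0)*(-30) + n(4*(2 + 3)) = 1*(-30) + 2*(4*(2 + 3))*(4 + 4*(2 + 3)) = -30 + 2*(4*5)*(4 + 4*5) = -30 + 2*20*(4 + 20) = -30 + 2*20*24 = -30 + 960 = 930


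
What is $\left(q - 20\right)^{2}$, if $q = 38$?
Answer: $324$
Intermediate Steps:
$\left(q - 20\right)^{2} = \left(38 - 20\right)^{2} = 18^{2} = 324$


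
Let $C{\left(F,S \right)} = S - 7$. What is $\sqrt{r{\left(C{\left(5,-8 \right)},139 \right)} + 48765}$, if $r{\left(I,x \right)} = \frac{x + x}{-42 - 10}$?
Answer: $\frac{\sqrt{32961526}}{26} \approx 220.82$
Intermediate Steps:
$C{\left(F,S \right)} = -7 + S$
$r{\left(I,x \right)} = - \frac{x}{26}$ ($r{\left(I,x \right)} = \frac{2 x}{-52} = 2 x \left(- \frac{1}{52}\right) = - \frac{x}{26}$)
$\sqrt{r{\left(C{\left(5,-8 \right)},139 \right)} + 48765} = \sqrt{\left(- \frac{1}{26}\right) 139 + 48765} = \sqrt{- \frac{139}{26} + 48765} = \sqrt{\frac{1267751}{26}} = \frac{\sqrt{32961526}}{26}$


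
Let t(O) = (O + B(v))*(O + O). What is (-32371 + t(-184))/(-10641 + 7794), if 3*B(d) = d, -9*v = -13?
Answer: -949423/76869 ≈ -12.351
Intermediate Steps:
v = 13/9 (v = -⅑*(-13) = 13/9 ≈ 1.4444)
B(d) = d/3
t(O) = 2*O*(13/27 + O) (t(O) = (O + (⅓)*(13/9))*(O + O) = (O + 13/27)*(2*O) = (13/27 + O)*(2*O) = 2*O*(13/27 + O))
(-32371 + t(-184))/(-10641 + 7794) = (-32371 + (2/27)*(-184)*(13 + 27*(-184)))/(-10641 + 7794) = (-32371 + (2/27)*(-184)*(13 - 4968))/(-2847) = (-32371 + (2/27)*(-184)*(-4955))*(-1/2847) = (-32371 + 1823440/27)*(-1/2847) = (949423/27)*(-1/2847) = -949423/76869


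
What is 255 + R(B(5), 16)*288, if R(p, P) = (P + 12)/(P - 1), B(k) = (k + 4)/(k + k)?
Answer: 3963/5 ≈ 792.60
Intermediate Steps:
B(k) = (4 + k)/(2*k) (B(k) = (4 + k)/((2*k)) = (4 + k)*(1/(2*k)) = (4 + k)/(2*k))
R(p, P) = (12 + P)/(-1 + P)
255 + R(B(5), 16)*288 = 255 + ((12 + 16)/(-1 + 16))*288 = 255 + (28/15)*288 = 255 + 2688/5 = 3963/5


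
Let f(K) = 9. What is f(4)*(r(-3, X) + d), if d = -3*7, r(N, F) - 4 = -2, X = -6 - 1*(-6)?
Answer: -171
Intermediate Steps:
X = 0 (X = -6 + 6 = 0)
r(N, F) = 2 (r(N, F) = 4 - 2 = 2)
d = -21
f(4)*(r(-3, X) + d) = 9*(2 - 21) = 9*(-19) = -171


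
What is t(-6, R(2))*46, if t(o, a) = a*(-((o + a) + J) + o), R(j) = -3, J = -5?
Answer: -1104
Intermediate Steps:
t(o, a) = a*(5 - a) (t(o, a) = a*(-((o + a) - 5) + o) = a*(-((a + o) - 5) + o) = a*(-(-5 + a + o) + o) = a*((5 - a - o) + o) = a*(5 - a))
t(-6, R(2))*46 = -3*(5 - 1*(-3))*46 = -3*(5 + 3)*46 = -3*8*46 = -24*46 = -1104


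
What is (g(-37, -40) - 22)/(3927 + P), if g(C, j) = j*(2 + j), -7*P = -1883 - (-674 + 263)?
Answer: 10486/28961 ≈ 0.36207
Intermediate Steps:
P = 1472/7 (P = -(-1883 - (-674 + 263))/7 = -(-1883 - 1*(-411))/7 = -(-1883 + 411)/7 = -⅐*(-1472) = 1472/7 ≈ 210.29)
(g(-37, -40) - 22)/(3927 + P) = (-40*(2 - 40) - 22)/(3927 + 1472/7) = (-40*(-38) - 22)/(28961/7) = (1520 - 22)*(7/28961) = 1498*(7/28961) = 10486/28961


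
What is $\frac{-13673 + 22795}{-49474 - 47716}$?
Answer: $- \frac{4561}{48595} \approx -0.093857$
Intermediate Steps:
$\frac{-13673 + 22795}{-49474 - 47716} = \frac{9122}{-97190} = 9122 \left(- \frac{1}{97190}\right) = - \frac{4561}{48595}$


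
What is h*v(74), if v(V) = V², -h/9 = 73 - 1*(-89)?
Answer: -7984008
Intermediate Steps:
h = -1458 (h = -9*(73 - 1*(-89)) = -9*(73 + 89) = -9*162 = -1458)
h*v(74) = -1458*74² = -1458*5476 = -7984008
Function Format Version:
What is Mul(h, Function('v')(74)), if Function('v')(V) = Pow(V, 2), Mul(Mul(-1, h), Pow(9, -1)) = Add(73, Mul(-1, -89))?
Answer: -7984008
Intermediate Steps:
h = -1458 (h = Mul(-9, Add(73, Mul(-1, -89))) = Mul(-9, Add(73, 89)) = Mul(-9, 162) = -1458)
Mul(h, Function('v')(74)) = Mul(-1458, Pow(74, 2)) = Mul(-1458, 5476) = -7984008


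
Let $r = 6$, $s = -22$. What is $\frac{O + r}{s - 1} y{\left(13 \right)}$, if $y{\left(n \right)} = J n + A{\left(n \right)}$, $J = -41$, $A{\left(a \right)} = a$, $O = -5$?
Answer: $\frac{520}{23} \approx 22.609$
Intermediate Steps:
$y{\left(n \right)} = - 40 n$ ($y{\left(n \right)} = - 41 n + n = - 40 n$)
$\frac{O + r}{s - 1} y{\left(13 \right)} = \frac{-5 + 6}{-22 - 1} \left(\left(-40\right) 13\right) = 1 \frac{1}{-23} \left(-520\right) = 1 \left(- \frac{1}{23}\right) \left(-520\right) = \left(- \frac{1}{23}\right) \left(-520\right) = \frac{520}{23}$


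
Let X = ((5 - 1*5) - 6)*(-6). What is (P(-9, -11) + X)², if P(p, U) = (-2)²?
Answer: 1600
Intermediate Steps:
X = 36 (X = ((5 - 5) - 6)*(-6) = (0 - 6)*(-6) = -6*(-6) = 36)
P(p, U) = 4
(P(-9, -11) + X)² = (4 + 36)² = 40² = 1600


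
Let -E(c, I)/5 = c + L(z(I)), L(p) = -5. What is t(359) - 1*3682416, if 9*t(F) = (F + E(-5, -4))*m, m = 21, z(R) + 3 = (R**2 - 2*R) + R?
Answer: -11044385/3 ≈ -3.6815e+6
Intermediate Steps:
z(R) = -3 + R**2 - R (z(R) = -3 + ((R**2 - 2*R) + R) = -3 + (R**2 - R) = -3 + R**2 - R)
E(c, I) = 25 - 5*c (E(c, I) = -5*(c - 5) = -5*(-5 + c) = 25 - 5*c)
t(F) = 350/3 + 7*F/3 (t(F) = ((F + (25 - 5*(-5)))*21)/9 = ((F + (25 + 25))*21)/9 = ((F + 50)*21)/9 = ((50 + F)*21)/9 = (1050 + 21*F)/9 = 350/3 + 7*F/3)
t(359) - 1*3682416 = (350/3 + (7/3)*359) - 1*3682416 = (350/3 + 2513/3) - 3682416 = 2863/3 - 3682416 = -11044385/3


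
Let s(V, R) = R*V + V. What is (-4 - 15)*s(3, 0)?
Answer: -57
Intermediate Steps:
s(V, R) = V + R*V
(-4 - 15)*s(3, 0) = (-4 - 15)*(3*(1 + 0)) = -57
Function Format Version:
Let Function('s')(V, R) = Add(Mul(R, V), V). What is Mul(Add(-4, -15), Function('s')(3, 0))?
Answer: -57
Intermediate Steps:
Function('s')(V, R) = Add(V, Mul(R, V))
Mul(Add(-4, -15), Function('s')(3, 0)) = Mul(Add(-4, -15), Mul(3, Add(1, 0))) = Mul(-19, Mul(3, 1)) = Mul(-19, 3) = -57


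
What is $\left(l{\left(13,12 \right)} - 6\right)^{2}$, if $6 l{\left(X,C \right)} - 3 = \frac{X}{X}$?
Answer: $\frac{256}{9} \approx 28.444$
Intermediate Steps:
$l{\left(X,C \right)} = \frac{2}{3}$ ($l{\left(X,C \right)} = \frac{1}{2} + \frac{X \frac{1}{X}}{6} = \frac{1}{2} + \frac{1}{6} \cdot 1 = \frac{1}{2} + \frac{1}{6} = \frac{2}{3}$)
$\left(l{\left(13,12 \right)} - 6\right)^{2} = \left(\frac{2}{3} - 6\right)^{2} = \left(- \frac{16}{3}\right)^{2} = \frac{256}{9}$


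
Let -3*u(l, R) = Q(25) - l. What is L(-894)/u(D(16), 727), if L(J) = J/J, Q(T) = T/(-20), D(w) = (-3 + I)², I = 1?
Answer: 4/7 ≈ 0.57143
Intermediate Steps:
D(w) = 4 (D(w) = (-3 + 1)² = (-2)² = 4)
Q(T) = -T/20 (Q(T) = T*(-1/20) = -T/20)
u(l, R) = 5/12 + l/3 (u(l, R) = -(-1/20*25 - l)/3 = -(-5/4 - l)/3 = 5/12 + l/3)
L(J) = 1
L(-894)/u(D(16), 727) = 1/(5/12 + (⅓)*4) = 1/(5/12 + 4/3) = 1/(7/4) = 1*(4/7) = 4/7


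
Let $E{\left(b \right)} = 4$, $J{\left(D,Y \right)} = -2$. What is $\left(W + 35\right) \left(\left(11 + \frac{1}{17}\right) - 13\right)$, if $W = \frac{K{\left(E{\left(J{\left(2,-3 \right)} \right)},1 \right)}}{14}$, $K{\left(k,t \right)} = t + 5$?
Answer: $- \frac{8184}{119} \approx -68.773$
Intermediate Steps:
$K{\left(k,t \right)} = 5 + t$
$W = \frac{3}{7}$ ($W = \frac{5 + 1}{14} = 6 \cdot \frac{1}{14} = \frac{3}{7} \approx 0.42857$)
$\left(W + 35\right) \left(\left(11 + \frac{1}{17}\right) - 13\right) = \left(\frac{3}{7} + 35\right) \left(\left(11 + \frac{1}{17}\right) - 13\right) = \frac{248 \left(\left(11 + \frac{1}{17}\right) - 13\right)}{7} = \frac{248 \left(\frac{188}{17} - 13\right)}{7} = \frac{248}{7} \left(- \frac{33}{17}\right) = - \frac{8184}{119}$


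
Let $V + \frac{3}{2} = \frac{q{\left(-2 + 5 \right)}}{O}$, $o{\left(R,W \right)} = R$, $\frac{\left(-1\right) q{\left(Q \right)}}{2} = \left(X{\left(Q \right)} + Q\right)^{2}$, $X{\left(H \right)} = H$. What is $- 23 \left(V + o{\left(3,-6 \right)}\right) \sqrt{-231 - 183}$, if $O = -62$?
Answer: $- \frac{11385 i \sqrt{46}}{62} \approx - 1245.4 i$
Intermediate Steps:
$q{\left(Q \right)} = - 8 Q^{2}$ ($q{\left(Q \right)} = - 2 \left(Q + Q\right)^{2} = - 2 \left(2 Q\right)^{2} = - 2 \cdot 4 Q^{2} = - 8 Q^{2}$)
$V = - \frac{21}{62}$ ($V = - \frac{3}{2} + \frac{\left(-8\right) \left(-2 + 5\right)^{2}}{-62} = - \frac{3}{2} + - 8 \cdot 3^{2} \left(- \frac{1}{62}\right) = - \frac{3}{2} + \left(-8\right) 9 \left(- \frac{1}{62}\right) = - \frac{3}{2} - - \frac{36}{31} = - \frac{3}{2} + \frac{36}{31} = - \frac{21}{62} \approx -0.33871$)
$- 23 \left(V + o{\left(3,-6 \right)}\right) \sqrt{-231 - 183} = - 23 \left(- \frac{21}{62} + 3\right) \sqrt{-231 - 183} = \left(-23\right) \frac{165}{62} \sqrt{-414} = - \frac{3795 \cdot 3 i \sqrt{46}}{62} = - \frac{11385 i \sqrt{46}}{62}$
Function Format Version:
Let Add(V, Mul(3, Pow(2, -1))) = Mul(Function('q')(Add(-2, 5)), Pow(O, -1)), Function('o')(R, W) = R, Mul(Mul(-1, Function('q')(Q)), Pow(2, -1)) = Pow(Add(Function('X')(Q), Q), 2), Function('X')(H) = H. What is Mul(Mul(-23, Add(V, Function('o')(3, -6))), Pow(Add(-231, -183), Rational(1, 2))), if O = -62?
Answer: Mul(Rational(-11385, 62), I, Pow(46, Rational(1, 2))) ≈ Mul(-1245.4, I)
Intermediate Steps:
Function('q')(Q) = Mul(-8, Pow(Q, 2)) (Function('q')(Q) = Mul(-2, Pow(Add(Q, Q), 2)) = Mul(-2, Pow(Mul(2, Q), 2)) = Mul(-2, Mul(4, Pow(Q, 2))) = Mul(-8, Pow(Q, 2)))
V = Rational(-21, 62) (V = Add(Rational(-3, 2), Mul(Mul(-8, Pow(Add(-2, 5), 2)), Pow(-62, -1))) = Add(Rational(-3, 2), Mul(Mul(-8, Pow(3, 2)), Rational(-1, 62))) = Add(Rational(-3, 2), Mul(Mul(-8, 9), Rational(-1, 62))) = Add(Rational(-3, 2), Mul(-72, Rational(-1, 62))) = Add(Rational(-3, 2), Rational(36, 31)) = Rational(-21, 62) ≈ -0.33871)
Mul(Mul(-23, Add(V, Function('o')(3, -6))), Pow(Add(-231, -183), Rational(1, 2))) = Mul(Mul(-23, Add(Rational(-21, 62), 3)), Pow(Add(-231, -183), Rational(1, 2))) = Mul(Mul(-23, Rational(165, 62)), Pow(-414, Rational(1, 2))) = Mul(Rational(-3795, 62), Mul(3, I, Pow(46, Rational(1, 2)))) = Mul(Rational(-11385, 62), I, Pow(46, Rational(1, 2)))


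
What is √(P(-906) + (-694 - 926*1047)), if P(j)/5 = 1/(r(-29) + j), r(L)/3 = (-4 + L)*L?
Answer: I*√149848890591/393 ≈ 985.0*I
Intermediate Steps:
r(L) = 3*L*(-4 + L) (r(L) = 3*((-4 + L)*L) = 3*(L*(-4 + L)) = 3*L*(-4 + L))
P(j) = 5/(2871 + j) (P(j) = 5/(3*(-29)*(-4 - 29) + j) = 5/(3*(-29)*(-33) + j) = 5/(2871 + j))
√(P(-906) + (-694 - 926*1047)) = √(5/(2871 - 906) + (-694 - 926*1047)) = √(5/1965 + (-694 - 969522)) = √(5*(1/1965) - 970216) = √(1/393 - 970216) = √(-381294887/393) = I*√149848890591/393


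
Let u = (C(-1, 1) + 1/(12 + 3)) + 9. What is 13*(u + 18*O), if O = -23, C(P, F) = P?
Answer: -79157/15 ≈ -5277.1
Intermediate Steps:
u = 121/15 (u = (-1 + 1/(12 + 3)) + 9 = (-1 + 1/15) + 9 = -14/15 + 9 = 121/15 ≈ 8.0667)
13*(u + 18*O) = 13*(121/15 + 18*(-23)) = 13*(121/15 - 414) = 13*(-6089/15) = -79157/15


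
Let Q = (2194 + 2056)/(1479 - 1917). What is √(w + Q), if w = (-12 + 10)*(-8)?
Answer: √302001/219 ≈ 2.5093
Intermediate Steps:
Q = -2125/219 (Q = 4250/(-438) = 4250*(-1/438) = -2125/219 ≈ -9.7032)
w = 16 (w = -2*(-8) = 16)
√(w + Q) = √(16 - 2125/219) = √(1379/219) = √302001/219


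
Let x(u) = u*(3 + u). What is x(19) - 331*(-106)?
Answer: 35504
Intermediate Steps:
x(19) - 331*(-106) = 19*(3 + 19) - 331*(-106) = 19*22 + 35086 = 418 + 35086 = 35504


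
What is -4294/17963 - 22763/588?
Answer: -411416641/10562244 ≈ -38.952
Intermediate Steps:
-4294/17963 - 22763/588 = -411416641/10562244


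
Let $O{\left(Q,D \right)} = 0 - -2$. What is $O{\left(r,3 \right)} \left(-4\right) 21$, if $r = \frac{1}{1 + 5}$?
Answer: $-168$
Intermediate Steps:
$r = \frac{1}{6} \approx 0.16667$
$O{\left(Q,D \right)} = 2$ ($O{\left(Q,D \right)} = 0 + 2 = 2$)
$O{\left(r,3 \right)} \left(-4\right) 21 = 2 \left(-4\right) 21 = \left(-8\right) 21 = -168$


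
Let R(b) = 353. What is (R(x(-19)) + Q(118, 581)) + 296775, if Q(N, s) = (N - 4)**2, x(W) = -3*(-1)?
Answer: 310124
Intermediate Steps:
x(W) = 3
Q(N, s) = (-4 + N)**2
(R(x(-19)) + Q(118, 581)) + 296775 = (353 + (-4 + 118)**2) + 296775 = (353 + 114**2) + 296775 = (353 + 12996) + 296775 = 13349 + 296775 = 310124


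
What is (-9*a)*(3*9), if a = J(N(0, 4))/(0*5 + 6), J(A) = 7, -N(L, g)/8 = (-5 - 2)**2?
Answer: -567/2 ≈ -283.50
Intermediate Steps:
N(L, g) = -392 (N(L, g) = -8*(-5 - 2)**2 = -8*(-7)**2 = -8*49 = -392)
a = 7/6 (a = 7/(0*5 + 6) = 7/(0 + 6) = 7/6 ≈ 1.1667)
(-9*a)*(3*9) = (-9*7/6)*(3*9) = -21/2*27 = -567/2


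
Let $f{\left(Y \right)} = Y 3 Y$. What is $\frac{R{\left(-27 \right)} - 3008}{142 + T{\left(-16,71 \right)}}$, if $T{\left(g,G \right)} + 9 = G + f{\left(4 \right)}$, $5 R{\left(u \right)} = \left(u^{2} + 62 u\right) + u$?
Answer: $- \frac{4003}{315} \approx -12.708$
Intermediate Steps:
$f{\left(Y \right)} = 3 Y^{2}$ ($f{\left(Y \right)} = 3 Y Y = 3 Y^{2}$)
$R{\left(u \right)} = \frac{u^{2}}{5} + \frac{63 u}{5}$ ($R{\left(u \right)} = \frac{\left(u^{2} + 62 u\right) + u}{5} = \frac{u^{2} + 63 u}{5} = \frac{u^{2}}{5} + \frac{63 u}{5}$)
$T{\left(g,G \right)} = 39 + G$ ($T{\left(g,G \right)} = -9 + \left(G + 3 \cdot 4^{2}\right) = -9 + \left(G + 3 \cdot 16\right) = -9 + \left(G + 48\right) = -9 + \left(48 + G\right) = 39 + G$)
$\frac{R{\left(-27 \right)} - 3008}{142 + T{\left(-16,71 \right)}} = \frac{\frac{1}{5} \left(-27\right) \left(63 - 27\right) - 3008}{142 + \left(39 + 71\right)} = \frac{\frac{1}{5} \left(-27\right) 36 - 3008}{142 + 110} = \frac{- \frac{972}{5} - 3008}{252} = \left(- \frac{16012}{5}\right) \frac{1}{252} = - \frac{4003}{315}$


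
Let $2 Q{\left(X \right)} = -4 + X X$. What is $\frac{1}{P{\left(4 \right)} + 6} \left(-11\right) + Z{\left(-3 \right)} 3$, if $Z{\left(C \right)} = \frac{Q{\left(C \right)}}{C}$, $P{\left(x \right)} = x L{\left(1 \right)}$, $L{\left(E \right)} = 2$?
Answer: $- \frac{23}{7} \approx -3.2857$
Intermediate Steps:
$Q{\left(X \right)} = -2 + \frac{X^{2}}{2}$ ($Q{\left(X \right)} = \frac{-4 + X X}{2} = \frac{-4 + X^{2}}{2} = -2 + \frac{X^{2}}{2}$)
$P{\left(x \right)} = 2 x$ ($P{\left(x \right)} = x 2 = 2 x$)
$Z{\left(C \right)} = \frac{-2 + \frac{C^{2}}{2}}{C}$
$\frac{1}{P{\left(4 \right)} + 6} \left(-11\right) + Z{\left(-3 \right)} 3 = \frac{1}{2 \cdot 4 + 6} \left(-11\right) + \left(\frac{1}{2} \left(-3\right) - \frac{2}{-3}\right) 3 = \frac{1}{8 + 6} \left(-11\right) + \left(- \frac{3}{2} - - \frac{2}{3}\right) 3 = \frac{1}{14} \left(-11\right) + \left(- \frac{3}{2} + \frac{2}{3}\right) 3 = \frac{1}{14} \left(-11\right) - \frac{5}{2} = - \frac{11}{14} - \frac{5}{2} = - \frac{23}{7}$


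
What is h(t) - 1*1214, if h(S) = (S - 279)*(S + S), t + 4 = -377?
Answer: 501706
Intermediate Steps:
t = -381 (t = -4 - 377 = -381)
h(S) = 2*S*(-279 + S) (h(S) = (-279 + S)*(2*S) = 2*S*(-279 + S))
h(t) - 1*1214 = 2*(-381)*(-279 - 381) - 1*1214 = 2*(-381)*(-660) - 1214 = 502920 - 1214 = 501706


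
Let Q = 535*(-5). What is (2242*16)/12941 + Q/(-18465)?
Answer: 139398731/47791113 ≈ 2.9168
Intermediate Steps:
Q = -2675
(2242*16)/12941 + Q/(-18465) = (2242*16)/12941 - 2675/(-18465) = 35872*(1/12941) - 2675*(-1/18465) = 35872/12941 + 535/3693 = 139398731/47791113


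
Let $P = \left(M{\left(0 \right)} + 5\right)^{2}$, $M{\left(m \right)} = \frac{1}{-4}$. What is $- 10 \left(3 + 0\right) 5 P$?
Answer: $- \frac{27075}{8} \approx -3384.4$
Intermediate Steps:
$M{\left(m \right)} = - \frac{1}{4}$
$P = \frac{361}{16}$ ($P = \left(- \frac{1}{4} + 5\right)^{2} = \left(\frac{19}{4}\right)^{2} = \frac{361}{16} \approx 22.563$)
$- 10 \left(3 + 0\right) 5 P = - 10 \left(3 + 0\right) 5 \cdot \frac{361}{16} = - 10 \cdot 3 \cdot 5 \cdot \frac{361}{16} = \left(-10\right) 15 \cdot \frac{361}{16} = \left(-150\right) \frac{361}{16} = - \frac{27075}{8}$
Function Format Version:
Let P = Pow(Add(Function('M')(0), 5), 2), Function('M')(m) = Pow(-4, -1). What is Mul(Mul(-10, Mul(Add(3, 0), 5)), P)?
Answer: Rational(-27075, 8) ≈ -3384.4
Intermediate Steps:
Function('M')(m) = Rational(-1, 4)
P = Rational(361, 16) (P = Pow(Add(Rational(-1, 4), 5), 2) = Pow(Rational(19, 4), 2) = Rational(361, 16) ≈ 22.563)
Mul(Mul(-10, Mul(Add(3, 0), 5)), P) = Mul(Mul(-10, Mul(Add(3, 0), 5)), Rational(361, 16)) = Mul(Mul(-10, Mul(3, 5)), Rational(361, 16)) = Mul(Mul(-10, 15), Rational(361, 16)) = Mul(-150, Rational(361, 16)) = Rational(-27075, 8)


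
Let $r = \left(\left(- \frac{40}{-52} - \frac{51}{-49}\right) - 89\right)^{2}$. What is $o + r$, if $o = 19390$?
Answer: $\frac{10952552510}{405769} \approx 26992.0$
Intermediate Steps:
$r = \frac{3084691600}{405769}$ ($r = \left(\left(\left(-40\right) \left(- \frac{1}{52}\right) - - \frac{51}{49}\right) - 89\right)^{2} = \left(\left(\frac{10}{13} + \frac{51}{49}\right) - 89\right)^{2} = \left(\frac{1153}{637} - 89\right)^{2} = \left(- \frac{55540}{637}\right)^{2} = \frac{3084691600}{405769} \approx 7602.1$)
$o + r = 19390 + \frac{3084691600}{405769} = \frac{10952552510}{405769}$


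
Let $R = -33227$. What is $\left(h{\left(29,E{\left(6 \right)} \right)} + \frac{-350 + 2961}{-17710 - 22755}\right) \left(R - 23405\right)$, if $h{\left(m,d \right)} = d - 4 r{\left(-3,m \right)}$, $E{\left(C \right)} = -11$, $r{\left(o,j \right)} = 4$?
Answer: $\frac{62021440912}{40465} \approx 1.5327 \cdot 10^{6}$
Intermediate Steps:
$h{\left(m,d \right)} = -16 + d$ ($h{\left(m,d \right)} = d - 16 = -16 + d$)
$\left(h{\left(29,E{\left(6 \right)} \right)} + \frac{-350 + 2961}{-17710 - 22755}\right) \left(R - 23405\right) = \left(\left(-16 - 11\right) + \frac{-350 + 2961}{-17710 - 22755}\right) \left(-33227 - 23405\right) = \left(-27 + \frac{2611}{-40465}\right) \left(-56632\right) = \left(-27 + 2611 \left(- \frac{1}{40465}\right)\right) \left(-56632\right) = \left(-27 - \frac{2611}{40465}\right) \left(-56632\right) = \left(- \frac{1095166}{40465}\right) \left(-56632\right) = \frac{62021440912}{40465}$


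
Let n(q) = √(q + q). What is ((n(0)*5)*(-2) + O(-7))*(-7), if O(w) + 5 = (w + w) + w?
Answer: 182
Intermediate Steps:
O(w) = -5 + 3*w (O(w) = -5 + ((w + w) + w) = -5 + (2*w + w) = -5 + 3*w)
n(q) = √2*√q (n(q) = √(2*q) = √2*√q)
((n(0)*5)*(-2) + O(-7))*(-7) = (((√2*√0)*5)*(-2) + (-5 + 3*(-7)))*(-7) = (((√2*0)*5)*(-2) + (-5 - 21))*(-7) = ((0*5)*(-2) - 26)*(-7) = (0*(-2) - 26)*(-7) = (0 - 26)*(-7) = -26*(-7) = 182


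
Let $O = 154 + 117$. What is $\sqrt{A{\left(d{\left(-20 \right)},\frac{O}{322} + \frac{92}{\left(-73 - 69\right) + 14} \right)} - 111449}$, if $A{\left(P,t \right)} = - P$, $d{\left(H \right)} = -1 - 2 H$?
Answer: $8 i \sqrt{1742} \approx 333.9 i$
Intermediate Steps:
$O = 271$
$\sqrt{A{\left(d{\left(-20 \right)},\frac{O}{322} + \frac{92}{\left(-73 - 69\right) + 14} \right)} - 111449} = \sqrt{- (-1 - -40) - 111449} = \sqrt{- (-1 + 40) - 111449} = \sqrt{\left(-1\right) 39 - 111449} = \sqrt{-39 - 111449} = \sqrt{-111488} = 8 i \sqrt{1742}$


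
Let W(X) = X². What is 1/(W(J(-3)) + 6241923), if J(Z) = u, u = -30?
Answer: 1/6242823 ≈ 1.6018e-7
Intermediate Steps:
J(Z) = -30
1/(W(J(-3)) + 6241923) = 1/((-30)² + 6241923) = 1/(900 + 6241923) = 1/6242823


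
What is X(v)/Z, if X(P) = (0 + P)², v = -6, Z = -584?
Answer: -9/146 ≈ -0.061644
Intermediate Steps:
X(P) = P²
X(v)/Z = (-6)²/(-584) = 36*(-1/584) = -9/146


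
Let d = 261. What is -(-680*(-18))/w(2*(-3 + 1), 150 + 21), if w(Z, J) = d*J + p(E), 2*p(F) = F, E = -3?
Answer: -8160/29753 ≈ -0.27426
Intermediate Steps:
p(F) = F/2
w(Z, J) = -3/2 + 261*J (w(Z, J) = 261*J + (1/2)*(-3) = 261*J - 3/2 = -3/2 + 261*J)
-(-680*(-18))/w(2*(-3 + 1), 150 + 21) = -(-680*(-18))/(-3/2 + 261*(150 + 21)) = -12240/(-3/2 + 261*171) = -12240/(-3/2 + 44631) = -12240/89259/2 = -12240*2/89259 = -1*8160/29753 = -8160/29753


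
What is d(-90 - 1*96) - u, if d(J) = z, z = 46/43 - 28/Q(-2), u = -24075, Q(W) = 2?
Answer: 1034669/43 ≈ 24062.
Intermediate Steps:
z = -556/43 (z = 46/43 - 28/2 = 46*(1/43) - 28*1/2 = 46/43 - 14 = -556/43 ≈ -12.930)
d(J) = -556/43
d(-90 - 1*96) - u = -556/43 - 1*(-24075) = -556/43 + 24075 = 1034669/43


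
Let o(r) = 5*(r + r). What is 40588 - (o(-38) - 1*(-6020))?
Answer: 34948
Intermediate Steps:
o(r) = 10*r (o(r) = 5*(2*r) = 10*r)
40588 - (o(-38) - 1*(-6020)) = 40588 - (10*(-38) - 1*(-6020)) = 40588 - (-380 + 6020) = 40588 - 1*5640 = 40588 - 5640 = 34948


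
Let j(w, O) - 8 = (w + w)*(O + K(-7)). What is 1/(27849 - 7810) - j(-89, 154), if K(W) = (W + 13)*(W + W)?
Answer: 249525629/20039 ≈ 12452.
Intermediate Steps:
K(W) = 2*W*(13 + W) (K(W) = (13 + W)*(2*W) = 2*W*(13 + W))
j(w, O) = 8 + 2*w*(-84 + O) (j(w, O) = 8 + (w + w)*(O + 2*(-7)*(13 - 7)) = 8 + (2*w)*(O + 2*(-7)*6) = 8 + (2*w)*(O - 84) = 8 + (2*w)*(-84 + O) = 8 + 2*w*(-84 + O))
1/(27849 - 7810) - j(-89, 154) = 1/(27849 - 7810) - (8 - 168*(-89) + 2*154*(-89)) = 1/20039 - (8 + 14952 - 27412) = 1/20039 - 1*(-12452) = 1/20039 + 12452 = 249525629/20039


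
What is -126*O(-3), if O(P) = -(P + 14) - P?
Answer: 1008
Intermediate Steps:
O(P) = -14 - 2*P (O(P) = -(14 + P) - P = (-14 - P) - P = -14 - 2*P)
-126*O(-3) = -126*(-14 - 2*(-3)) = -126*(-14 + 6) = -126*(-8) = 1008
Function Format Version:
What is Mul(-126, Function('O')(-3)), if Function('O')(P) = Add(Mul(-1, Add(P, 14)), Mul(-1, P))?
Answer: 1008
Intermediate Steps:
Function('O')(P) = Add(-14, Mul(-2, P)) (Function('O')(P) = Add(Mul(-1, Add(14, P)), Mul(-1, P)) = Add(Add(-14, Mul(-1, P)), Mul(-1, P)) = Add(-14, Mul(-2, P)))
Mul(-126, Function('O')(-3)) = Mul(-126, Add(-14, Mul(-2, -3))) = Mul(-126, Add(-14, 6)) = Mul(-126, -8) = 1008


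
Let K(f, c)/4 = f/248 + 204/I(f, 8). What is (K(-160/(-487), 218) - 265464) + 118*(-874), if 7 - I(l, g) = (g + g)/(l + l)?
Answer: -1931195108044/5238659 ≈ -3.6864e+5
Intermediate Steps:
I(l, g) = 7 - g/l (I(l, g) = 7 - (g + g)/(l + l) = 7 - 2*g/(2*l) = 7 - 2*g*1/(2*l) = 7 - g/l)
K(f, c) = 816/(7 - 8/f) + f/62 (K(f, c) = 4*(f/248 + 204/(7 - 1*8/f)) = 4*(f*(1/248) + 204/(7 - 8/f)) = 4*(f/248 + 204/(7 - 8/f)) = 4*(204/(7 - 8/f) + f/248) = 816/(7 - 8/f) + f/62)
(K(-160/(-487), 218) - 265464) + 118*(-874) = ((-160/(-487))*(50584 + 7*(-160/(-487)))/(62*(-8 + 7*(-160/(-487)))) - 265464) + 118*(-874) = ((-160*(-1/487))*(50584 + 7*(-160*(-1/487)))/(62*(-8 + 7*(-160*(-1/487)))) - 265464) - 103132 = ((1/62)*(160/487)*(50584 + 7*(160/487))/(-8 + 7*(160/487)) - 265464) - 103132 = ((1/62)*(160/487)*(50584 + 1120/487)/(-8 + 1120/487) - 265464) - 103132 = ((1/62)*(160/487)*(24635528/487)/(-2776/487) - 265464) - 103132 = ((1/62)*(160/487)*(-487/2776)*(24635528/487) - 265464) - 103132 = (-246355280/5238659 - 265464) - 103132 = -1390921728056/5238659 - 103132 = -1931195108044/5238659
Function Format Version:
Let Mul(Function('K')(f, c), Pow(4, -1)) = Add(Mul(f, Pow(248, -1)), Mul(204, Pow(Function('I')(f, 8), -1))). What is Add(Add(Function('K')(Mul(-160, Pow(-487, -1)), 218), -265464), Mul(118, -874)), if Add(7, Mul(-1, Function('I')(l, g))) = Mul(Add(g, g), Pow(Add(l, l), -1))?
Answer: Rational(-1931195108044, 5238659) ≈ -3.6864e+5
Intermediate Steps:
Function('I')(l, g) = Add(7, Mul(-1, g, Pow(l, -1))) (Function('I')(l, g) = Add(7, Mul(-1, Mul(Add(g, g), Pow(Add(l, l), -1)))) = Add(7, Mul(-1, Mul(Mul(2, g), Pow(Mul(2, l), -1)))) = Add(7, Mul(-1, Mul(Mul(2, g), Mul(Rational(1, 2), Pow(l, -1))))) = Add(7, Mul(-1, Mul(g, Pow(l, -1)))) = Add(7, Mul(-1, g, Pow(l, -1))))
Function('K')(f, c) = Add(Mul(816, Pow(Add(7, Mul(-8, Pow(f, -1))), -1)), Mul(Rational(1, 62), f)) (Function('K')(f, c) = Mul(4, Add(Mul(f, Pow(248, -1)), Mul(204, Pow(Add(7, Mul(-1, 8, Pow(f, -1))), -1)))) = Mul(4, Add(Mul(f, Rational(1, 248)), Mul(204, Pow(Add(7, Mul(-8, Pow(f, -1))), -1)))) = Mul(4, Add(Mul(Rational(1, 248), f), Mul(204, Pow(Add(7, Mul(-8, Pow(f, -1))), -1)))) = Mul(4, Add(Mul(204, Pow(Add(7, Mul(-8, Pow(f, -1))), -1)), Mul(Rational(1, 248), f))) = Add(Mul(816, Pow(Add(7, Mul(-8, Pow(f, -1))), -1)), Mul(Rational(1, 62), f)))
Add(Add(Function('K')(Mul(-160, Pow(-487, -1)), 218), -265464), Mul(118, -874)) = Add(Add(Mul(Rational(1, 62), Mul(-160, Pow(-487, -1)), Pow(Add(-8, Mul(7, Mul(-160, Pow(-487, -1)))), -1), Add(50584, Mul(7, Mul(-160, Pow(-487, -1))))), -265464), Mul(118, -874)) = Add(Add(Mul(Rational(1, 62), Mul(-160, Rational(-1, 487)), Pow(Add(-8, Mul(7, Mul(-160, Rational(-1, 487)))), -1), Add(50584, Mul(7, Mul(-160, Rational(-1, 487))))), -265464), -103132) = Add(Add(Mul(Rational(1, 62), Rational(160, 487), Pow(Add(-8, Mul(7, Rational(160, 487))), -1), Add(50584, Mul(7, Rational(160, 487)))), -265464), -103132) = Add(Add(Mul(Rational(1, 62), Rational(160, 487), Pow(Add(-8, Rational(1120, 487)), -1), Add(50584, Rational(1120, 487))), -265464), -103132) = Add(Add(Mul(Rational(1, 62), Rational(160, 487), Pow(Rational(-2776, 487), -1), Rational(24635528, 487)), -265464), -103132) = Add(Add(Mul(Rational(1, 62), Rational(160, 487), Rational(-487, 2776), Rational(24635528, 487)), -265464), -103132) = Add(Add(Rational(-246355280, 5238659), -265464), -103132) = Add(Rational(-1390921728056, 5238659), -103132) = Rational(-1931195108044, 5238659)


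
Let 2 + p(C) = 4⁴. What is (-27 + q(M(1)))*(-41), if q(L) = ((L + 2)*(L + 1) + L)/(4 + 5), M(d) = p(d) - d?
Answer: -2655980/9 ≈ -2.9511e+5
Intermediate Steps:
p(C) = 254 (p(C) = -2 + 4⁴ = -2 + 256 = 254)
M(d) = 254 - d
q(L) = L/9 + (1 + L)*(2 + L)/9 (q(L) = ((2 + L)*(1 + L) + L)/9 = ((1 + L)*(2 + L) + L)*(⅑) = (L + (1 + L)*(2 + L))*(⅑) = L/9 + (1 + L)*(2 + L)/9)
(-27 + q(M(1)))*(-41) = (-27 + (2/9 + (254 - 1*1)²/9 + 4*(254 - 1*1)/9))*(-41) = (-27 + (2/9 + (254 - 1)²/9 + 4*(254 - 1)/9))*(-41) = (-27 + (2/9 + (⅑)*253² + (4/9)*253))*(-41) = (-27 + (2/9 + (⅑)*64009 + 1012/9))*(-41) = (-27 + (2/9 + 64009/9 + 1012/9))*(-41) = (-27 + 65023/9)*(-41) = (64780/9)*(-41) = -2655980/9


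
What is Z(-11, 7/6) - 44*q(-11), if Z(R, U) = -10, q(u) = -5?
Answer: 210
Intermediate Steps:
Z(-11, 7/6) - 44*q(-11) = -10 - 44*(-5) = -10 + 220 = 210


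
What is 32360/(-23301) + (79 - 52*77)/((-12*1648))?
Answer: -182831645/153600192 ≈ -1.1903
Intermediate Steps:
32360/(-23301) + (79 - 52*77)/((-12*1648)) = 32360*(-1/23301) + (79 - 4004)/(-19776) = -32360/23301 - 3925*(-1/19776) = -32360/23301 + 3925/19776 = -182831645/153600192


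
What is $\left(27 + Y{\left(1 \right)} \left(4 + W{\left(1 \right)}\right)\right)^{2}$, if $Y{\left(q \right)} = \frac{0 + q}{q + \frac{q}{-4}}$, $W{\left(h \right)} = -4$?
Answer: $729$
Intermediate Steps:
$Y{\left(q \right)} = \frac{4}{3}$ ($Y{\left(q \right)} = \frac{q}{q + q \left(- \frac{1}{4}\right)} = \frac{q}{q - \frac{q}{4}} = \frac{q}{\frac{3}{4} q} = q \frac{4}{3 q} = \frac{4}{3}$)
$\left(27 + Y{\left(1 \right)} \left(4 + W{\left(1 \right)}\right)\right)^{2} = \left(27 + \frac{4 \left(4 - 4\right)}{3}\right)^{2} = \left(27 + \frac{4}{3} \cdot 0\right)^{2} = \left(27 + 0\right)^{2} = 27^{2} = 729$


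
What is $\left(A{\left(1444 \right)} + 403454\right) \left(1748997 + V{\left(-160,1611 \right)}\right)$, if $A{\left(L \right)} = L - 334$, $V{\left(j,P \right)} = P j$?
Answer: $603300805668$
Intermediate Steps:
$A{\left(L \right)} = -334 + L$
$\left(A{\left(1444 \right)} + 403454\right) \left(1748997 + V{\left(-160,1611 \right)}\right) = \left(\left(-334 + 1444\right) + 403454\right) \left(1748997 + 1611 \left(-160\right)\right) = \left(1110 + 403454\right) \left(1748997 - 257760\right) = 404564 \cdot 1491237 = 603300805668$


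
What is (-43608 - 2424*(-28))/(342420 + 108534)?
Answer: 1348/25053 ≈ 0.053806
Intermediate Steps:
(-43608 - 2424*(-28))/(342420 + 108534) = (-43608 + 67872)/450954 = 24264*(1/450954) = 1348/25053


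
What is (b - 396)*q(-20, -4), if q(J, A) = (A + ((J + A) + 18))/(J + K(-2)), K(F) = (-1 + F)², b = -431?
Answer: -8270/11 ≈ -751.82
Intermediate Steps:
q(J, A) = (18 + J + 2*A)/(9 + J) (q(J, A) = (A + ((J + A) + 18))/(J + (-1 - 2)²) = (A + ((A + J) + 18))/(J + (-3)²) = (A + (18 + A + J))/(J + 9) = (18 + J + 2*A)/(9 + J))
(b - 396)*q(-20, -4) = (-431 - 396)*((18 - 20 + 2*(-4))/(9 - 20)) = -827*(18 - 20 - 8)/(-11) = -(-827)*(-10)/11 = -827*10/11 = -8270/11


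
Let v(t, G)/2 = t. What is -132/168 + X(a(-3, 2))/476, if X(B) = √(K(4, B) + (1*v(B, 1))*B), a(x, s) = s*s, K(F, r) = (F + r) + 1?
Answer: -11/14 + √41/476 ≈ -0.77226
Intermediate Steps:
K(F, r) = 1 + F + r
a(x, s) = s²
v(t, G) = 2*t
X(B) = √(5 + B + 2*B²) (X(B) = √((1 + 4 + B) + (1*(2*B))*B) = √((5 + B) + (2*B)*B) = √((5 + B) + 2*B²) = √(5 + B + 2*B²))
-132/168 + X(a(-3, 2))/476 = -132/168 + √(5 + 2² + 2*(2²)²)/476 = -132*1/168 + √(5 + 4 + 2*4²)*(1/476) = -11/14 + √(5 + 4 + 2*16)*(1/476) = -11/14 + √(5 + 4 + 32)*(1/476) = -11/14 + √41*(1/476) = -11/14 + √41/476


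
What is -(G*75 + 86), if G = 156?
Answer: -11786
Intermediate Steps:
-(G*75 + 86) = -(156*75 + 86) = -(11700 + 86) = -1*11786 = -11786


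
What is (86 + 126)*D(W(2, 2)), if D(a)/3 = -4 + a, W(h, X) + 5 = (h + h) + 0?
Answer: -3180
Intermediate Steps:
W(h, X) = -5 + 2*h (W(h, X) = -5 + ((h + h) + 0) = -5 + (2*h + 0) = -5 + 2*h)
D(a) = -12 + 3*a (D(a) = 3*(-4 + a) = -12 + 3*a)
(86 + 126)*D(W(2, 2)) = (86 + 126)*(-12 + 3*(-5 + 2*2)) = 212*(-12 + 3*(-5 + 4)) = 212*(-12 + 3*(-1)) = 212*(-12 - 3) = 212*(-15) = -3180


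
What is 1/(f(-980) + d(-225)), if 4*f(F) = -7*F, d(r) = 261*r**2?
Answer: 1/13214840 ≈ 7.5672e-8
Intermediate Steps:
f(F) = -7*F/4 (f(F) = (-7*F)/4 = -7*F/4)
1/(f(-980) + d(-225)) = 1/(-7/4*(-980) + 261*(-225)**2) = 1/(1715 + 261*50625) = 1/(1715 + 13213125) = 1/13214840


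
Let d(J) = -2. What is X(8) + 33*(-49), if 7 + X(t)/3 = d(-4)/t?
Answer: -6555/4 ≈ -1638.8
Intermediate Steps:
X(t) = -21 - 6/t (X(t) = -21 + 3*(-2/t) = -21 - 6/t)
X(8) + 33*(-49) = (-21 - 6/8) + 33*(-49) = (-21 - 6*⅛) - 1617 = (-21 - ¾) - 1617 = -87/4 - 1617 = -6555/4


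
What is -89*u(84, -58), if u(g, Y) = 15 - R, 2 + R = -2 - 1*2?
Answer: -1869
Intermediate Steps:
R = -6 (R = -2 + (-2 - 1*2) = -2 + (-2 - 2) = -2 - 4 = -6)
u(g, Y) = 21 (u(g, Y) = 15 - 1*(-6) = 15 + 6 = 21)
-89*u(84, -58) = -89*21 = -1869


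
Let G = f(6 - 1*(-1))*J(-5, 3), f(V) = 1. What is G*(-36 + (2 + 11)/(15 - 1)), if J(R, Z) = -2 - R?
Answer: -1473/14 ≈ -105.21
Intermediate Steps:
G = 3 (G = 1*(-2 - 1*(-5)) = 1*(-2 + 5) = 1*3 = 3)
G*(-36 + (2 + 11)/(15 - 1)) = 3*(-36 + (2 + 11)/(15 - 1)) = 3*(-36 + 13/14) = 3*(-491/14) = -1473/14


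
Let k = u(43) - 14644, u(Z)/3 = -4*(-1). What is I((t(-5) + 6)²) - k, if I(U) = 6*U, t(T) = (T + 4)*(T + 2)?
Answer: 15118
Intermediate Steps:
u(Z) = 12 (u(Z) = 3*(-4*(-1)) = 3*4 = 12)
t(T) = (2 + T)*(4 + T) (t(T) = (4 + T)*(2 + T) = (2 + T)*(4 + T))
k = -14632 (k = 12 - 14644 = -14632)
I((t(-5) + 6)²) - k = 6*((8 + (-5)² + 6*(-5)) + 6)² - 1*(-14632) = 6*((8 + 25 - 30) + 6)² + 14632 = 6*(3 + 6)² + 14632 = 6*9² + 14632 = 6*81 + 14632 = 486 + 14632 = 15118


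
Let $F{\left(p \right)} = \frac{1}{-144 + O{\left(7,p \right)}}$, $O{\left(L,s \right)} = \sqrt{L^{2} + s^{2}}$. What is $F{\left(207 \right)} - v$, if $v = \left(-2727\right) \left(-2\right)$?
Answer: $- \frac{60435702}{11081} + \frac{\sqrt{42898}}{22162} \approx -5454.0$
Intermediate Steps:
$F{\left(p \right)} = \frac{1}{-144 + \sqrt{49 + p^{2}}}$ ($F{\left(p \right)} = \frac{1}{-144 + \sqrt{7^{2} + p^{2}}} = \frac{1}{-144 + \sqrt{49 + p^{2}}}$)
$v = 5454$
$F{\left(207 \right)} - v = \frac{1}{-144 + \sqrt{49 + 207^{2}}} - 5454 = \frac{1}{-144 + \sqrt{49 + 42849}} - 5454 = \frac{1}{-144 + \sqrt{42898}} - 5454 = -5454 + \frac{1}{-144 + \sqrt{42898}}$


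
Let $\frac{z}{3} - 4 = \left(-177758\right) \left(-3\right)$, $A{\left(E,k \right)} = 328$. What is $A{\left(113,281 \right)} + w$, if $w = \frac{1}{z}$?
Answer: $\frac{524745553}{1599834} \approx 328.0$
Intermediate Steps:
$z = 1599834$ ($z = 12 + 3 \left(\left(-177758\right) \left(-3\right)\right) = 12 + 3 \cdot 533274 = 12 + 1599822 = 1599834$)
$w = \frac{1}{1599834} \approx 6.2506 \cdot 10^{-7}$
$A{\left(113,281 \right)} + w = 328 + \frac{1}{1599834} = \frac{524745553}{1599834}$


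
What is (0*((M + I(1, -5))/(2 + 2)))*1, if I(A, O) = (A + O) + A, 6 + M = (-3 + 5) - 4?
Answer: 0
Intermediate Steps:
M = -8 (M = -6 + ((-3 + 5) - 4) = -6 + (2 - 4) = -6 - 2 = -8)
I(A, O) = O + 2*A
(0*((M + I(1, -5))/(2 + 2)))*1 = (0*((-8 + (-5 + 2*1))/(2 + 2)))*1 = (0*((-8 + (-5 + 2))/4))*1 = (0*((-8 - 3)*(1/4)))*1 = (0*(-11*1/4))*1 = (0*(-11/4))*1 = 0*1 = 0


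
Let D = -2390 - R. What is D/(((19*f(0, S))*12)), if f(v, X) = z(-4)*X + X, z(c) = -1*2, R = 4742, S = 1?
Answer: 1783/57 ≈ 31.281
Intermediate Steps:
z(c) = -2
f(v, X) = -X (f(v, X) = -2*X + X = -X)
D = -7132 (D = -2390 - 1*4742 = -2390 - 4742 = -7132)
D/(((19*f(0, S))*12)) = -7132/((19*(-1*1))*12) = -7132/((19*(-1))*12) = -7132/((-19*12)) = -7132/(-228) = -7132*(-1/228) = 1783/57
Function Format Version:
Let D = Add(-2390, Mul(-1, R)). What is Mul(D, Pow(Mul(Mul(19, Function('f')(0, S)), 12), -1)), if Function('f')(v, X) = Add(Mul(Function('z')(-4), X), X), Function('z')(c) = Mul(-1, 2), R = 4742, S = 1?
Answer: Rational(1783, 57) ≈ 31.281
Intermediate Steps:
Function('z')(c) = -2
Function('f')(v, X) = Mul(-1, X) (Function('f')(v, X) = Add(Mul(-2, X), X) = Mul(-1, X))
D = -7132 (D = Add(-2390, Mul(-1, 4742)) = Add(-2390, -4742) = -7132)
Mul(D, Pow(Mul(Mul(19, Function('f')(0, S)), 12), -1)) = Mul(-7132, Pow(Mul(Mul(19, Mul(-1, 1)), 12), -1)) = Mul(-7132, Pow(Mul(Mul(19, -1), 12), -1)) = Mul(-7132, Pow(Mul(-19, 12), -1)) = Mul(-7132, Pow(-228, -1)) = Mul(-7132, Rational(-1, 228)) = Rational(1783, 57)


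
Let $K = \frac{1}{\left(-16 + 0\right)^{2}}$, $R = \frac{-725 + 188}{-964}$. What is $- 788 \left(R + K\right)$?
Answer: $- \frac{6817973}{15424} \approx -442.04$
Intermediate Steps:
$R = \frac{537}{964}$ ($R = \left(-537\right) \left(- \frac{1}{964}\right) = \frac{537}{964} \approx 0.55705$)
$K = \frac{1}{256}$ ($K = \frac{1}{\left(-16\right)^{2}} = \frac{1}{256} \approx 0.0039063$)
$- 788 \left(R + K\right) = - 788 \left(\frac{537}{964} + \frac{1}{256}\right) = \left(-788\right) \frac{34609}{61696} = - \frac{6817973}{15424}$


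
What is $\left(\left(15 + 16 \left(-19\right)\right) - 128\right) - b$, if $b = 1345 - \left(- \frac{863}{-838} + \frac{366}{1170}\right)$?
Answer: $- \frac{287709017}{163410} \approx -1760.7$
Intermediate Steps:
$b = \frac{219567047}{163410}$ ($b = 1345 - \left(\left(-863\right) \left(- \frac{1}{838}\right) + 366 \cdot \frac{1}{1170}\right) = 1345 - \left(\frac{863}{838} + \frac{61}{195}\right) = 1345 - \frac{219403}{163410} = \frac{219567047}{163410} \approx 1343.7$)
$\left(\left(15 + 16 \left(-19\right)\right) - 128\right) - b = \left(\left(15 + 16 \left(-19\right)\right) - 128\right) - \frac{219567047}{163410} = \left(\left(15 - 304\right) - 128\right) - \frac{219567047}{163410} = \left(-289 - 128\right) - \frac{219567047}{163410} = -417 - \frac{219567047}{163410} = - \frac{287709017}{163410}$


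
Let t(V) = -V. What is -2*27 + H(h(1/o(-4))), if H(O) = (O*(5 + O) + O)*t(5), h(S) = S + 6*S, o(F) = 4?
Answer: -1949/16 ≈ -121.81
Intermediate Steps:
h(S) = 7*S
H(O) = -5*O - 5*O*(5 + O) (H(O) = (O*(5 + O) + O)*(-1*5) = (O + O*(5 + O))*(-5) = -5*O - 5*O*(5 + O))
-2*27 + H(h(1/o(-4))) = -2*27 - 5*7/4*(6 + 7/4) = -54 - 5*7*(¼)*(6 + 7*(¼)) = -54 - 5*7/4*(6 + 7/4) = -54 - 5*7/4*31/4 = -54 - 1085/16 = -1949/16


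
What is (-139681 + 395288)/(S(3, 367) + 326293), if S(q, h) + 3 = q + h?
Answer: 255607/326660 ≈ 0.78249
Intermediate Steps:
S(q, h) = -3 + h + q (S(q, h) = -3 + (q + h) = -3 + (h + q) = -3 + h + q)
(-139681 + 395288)/(S(3, 367) + 326293) = (-139681 + 395288)/((-3 + 367 + 3) + 326293) = 255607/(367 + 326293) = 255607/326660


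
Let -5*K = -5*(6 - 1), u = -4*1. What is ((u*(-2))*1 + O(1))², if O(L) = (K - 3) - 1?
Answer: 81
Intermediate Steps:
u = -4
K = 5 (K = -(-1)*(6 - 1) = -(-1)*5 = -⅕*(-25) = 5)
O(L) = 1 (O(L) = (5 - 3) - 1 = 2 - 1 = 1)
((u*(-2))*1 + O(1))² = (-4*(-2)*1 + 1)² = (8*1 + 1)² = (8 + 1)² = 9² = 81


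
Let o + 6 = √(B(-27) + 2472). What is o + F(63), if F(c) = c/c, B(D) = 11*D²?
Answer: -5 + √10491 ≈ 97.426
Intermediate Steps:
F(c) = 1
o = -6 + √10491 (o = -6 + √(11*(-27)² + 2472) = -6 + √(11*729 + 2472) = -6 + √(8019 + 2472) = -6 + √10491 ≈ 96.426)
o + F(63) = (-6 + √10491) + 1 = -5 + √10491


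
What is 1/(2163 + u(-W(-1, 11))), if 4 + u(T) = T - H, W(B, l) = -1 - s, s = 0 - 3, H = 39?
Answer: 1/2118 ≈ 0.00047214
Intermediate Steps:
s = -3
W(B, l) = 2 (W(B, l) = -1 - 1*(-3) = -1 + 3 = 2)
u(T) = -43 + T (u(T) = -4 + (T - 1*39) = -4 + (T - 39) = -4 + (-39 + T) = -43 + T)
1/(2163 + u(-W(-1, 11))) = 1/(2163 + (-43 - 1*2)) = 1/(2163 + (-43 - 2)) = 1/(2163 - 45) = 1/2118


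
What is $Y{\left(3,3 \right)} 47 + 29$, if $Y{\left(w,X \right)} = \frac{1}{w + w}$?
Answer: $\frac{221}{6} \approx 36.833$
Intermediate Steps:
$Y{\left(w,X \right)} = \frac{1}{2 w}$
$Y{\left(3,3 \right)} 47 + 29 = \frac{1}{2 \cdot 3} \cdot 47 + 29 = \frac{1}{2} \cdot \frac{1}{3} \cdot 47 + 29 = \frac{1}{6} \cdot 47 + 29 = \frac{47}{6} + 29 = \frac{221}{6}$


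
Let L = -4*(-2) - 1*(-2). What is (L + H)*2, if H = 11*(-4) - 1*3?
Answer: -74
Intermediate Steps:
L = 10 (L = 8 + 2 = 10)
H = -47 (H = -44 - 3 = -47)
(L + H)*2 = (10 - 47)*2 = -37*2 = -74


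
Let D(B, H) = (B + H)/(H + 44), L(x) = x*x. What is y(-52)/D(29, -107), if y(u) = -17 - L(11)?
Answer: -1449/13 ≈ -111.46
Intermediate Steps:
L(x) = x²
D(B, H) = (B + H)/(44 + H)
y(u) = -138 (y(u) = -17 - 1*11² = -17 - 1*121 = -17 - 121 = -138)
y(-52)/D(29, -107) = -138*(44 - 107)/(29 - 107) = -138/(-78/(-63)) = -138/((-1/63*(-78))) = -138/26/21 = -138*21/26 = -1449/13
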